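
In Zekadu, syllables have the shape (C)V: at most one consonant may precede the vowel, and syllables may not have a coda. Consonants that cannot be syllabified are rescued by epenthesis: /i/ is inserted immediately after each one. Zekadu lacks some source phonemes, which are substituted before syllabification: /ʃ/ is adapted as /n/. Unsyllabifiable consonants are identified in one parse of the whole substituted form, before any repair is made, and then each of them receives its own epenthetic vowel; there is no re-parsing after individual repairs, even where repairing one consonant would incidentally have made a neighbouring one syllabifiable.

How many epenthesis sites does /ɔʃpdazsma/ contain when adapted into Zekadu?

After substitution the input is /ɔnpdazsma/.
The unsyllabifiable consonants are /n/, /p/, /z/, /s/; each receives one epenthetic vowel.

4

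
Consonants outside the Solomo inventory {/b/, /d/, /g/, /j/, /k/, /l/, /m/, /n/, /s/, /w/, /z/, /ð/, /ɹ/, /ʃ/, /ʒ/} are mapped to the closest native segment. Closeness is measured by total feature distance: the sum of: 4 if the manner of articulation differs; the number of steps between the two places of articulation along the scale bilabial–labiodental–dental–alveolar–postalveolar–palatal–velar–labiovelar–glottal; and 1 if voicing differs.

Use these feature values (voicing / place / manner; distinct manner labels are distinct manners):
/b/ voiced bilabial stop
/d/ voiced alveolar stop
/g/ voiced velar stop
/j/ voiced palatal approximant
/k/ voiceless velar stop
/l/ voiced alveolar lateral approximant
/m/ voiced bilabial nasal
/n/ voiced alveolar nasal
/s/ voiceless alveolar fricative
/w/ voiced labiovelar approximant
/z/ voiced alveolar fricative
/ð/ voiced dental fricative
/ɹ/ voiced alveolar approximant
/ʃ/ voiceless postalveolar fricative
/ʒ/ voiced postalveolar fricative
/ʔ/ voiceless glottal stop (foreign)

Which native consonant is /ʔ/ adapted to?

k

/k/ is closest: same manner (stop), place distance 2 (glottal→velar), same voicing; total 2. Next closest is /g/ at distance 3.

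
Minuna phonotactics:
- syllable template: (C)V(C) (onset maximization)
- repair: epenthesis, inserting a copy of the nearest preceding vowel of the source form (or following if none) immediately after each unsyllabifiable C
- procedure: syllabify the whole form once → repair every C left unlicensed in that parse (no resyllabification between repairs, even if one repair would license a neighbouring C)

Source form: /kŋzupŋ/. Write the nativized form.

kuŋuzupŋu

The consonants /k/, /ŋ/, /ŋ/ cannot be parsed into a legal (C)V(C) syllable (at most one coda consonant is licensed; onsets are limited to one consonant).
Each unlicensed consonant becomes the onset of a new syllable: /k/ → /ku/, /ŋ/ → /ŋu/, /ŋ/ → /ŋu/.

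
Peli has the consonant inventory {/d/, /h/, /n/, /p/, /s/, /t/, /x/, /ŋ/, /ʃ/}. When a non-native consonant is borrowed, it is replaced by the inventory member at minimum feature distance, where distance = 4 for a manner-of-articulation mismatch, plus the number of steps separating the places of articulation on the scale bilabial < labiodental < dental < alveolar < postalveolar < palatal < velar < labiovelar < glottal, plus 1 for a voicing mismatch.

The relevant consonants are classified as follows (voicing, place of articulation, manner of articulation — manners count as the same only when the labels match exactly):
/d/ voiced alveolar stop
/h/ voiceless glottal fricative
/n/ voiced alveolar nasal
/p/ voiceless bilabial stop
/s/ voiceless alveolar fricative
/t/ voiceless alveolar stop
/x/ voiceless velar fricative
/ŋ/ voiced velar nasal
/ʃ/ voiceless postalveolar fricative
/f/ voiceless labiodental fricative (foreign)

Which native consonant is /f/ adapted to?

/s/ is closest: same manner (fricative), place distance 2 (labiodental→alveolar), same voicing; total 2. Next closest is /ʃ/ at distance 3.

s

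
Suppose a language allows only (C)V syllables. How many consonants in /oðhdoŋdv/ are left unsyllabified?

5

Syllabifying with onset maximization leaves /ð/, /h/, /ŋ/, /d/, /v/ stranded (no codas are permitted; onsets are limited to one consonant).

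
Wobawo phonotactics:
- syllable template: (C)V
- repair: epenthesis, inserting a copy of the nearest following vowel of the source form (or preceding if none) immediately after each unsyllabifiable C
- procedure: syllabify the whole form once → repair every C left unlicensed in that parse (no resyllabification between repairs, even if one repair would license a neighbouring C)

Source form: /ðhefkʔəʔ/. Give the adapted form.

ðehefəkəʔəʔə

Under (C)V, the unsyllabifiable consonants are /ð/, /f/, /k/, /ʔ/ (no codas are permitted; onsets are limited to one consonant).
Inserting the epenthetic vowel yields /ð/ → /ðe/, /f/ → /fə/, /k/ → /kə/, /ʔ/ → /ʔə/.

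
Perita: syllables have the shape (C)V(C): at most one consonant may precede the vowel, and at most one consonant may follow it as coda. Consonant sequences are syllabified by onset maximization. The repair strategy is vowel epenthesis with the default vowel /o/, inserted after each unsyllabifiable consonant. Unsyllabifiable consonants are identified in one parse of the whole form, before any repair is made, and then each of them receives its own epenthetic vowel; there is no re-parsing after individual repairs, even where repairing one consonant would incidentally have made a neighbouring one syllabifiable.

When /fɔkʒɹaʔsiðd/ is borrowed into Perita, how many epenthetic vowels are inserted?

2

The unsyllabifiable consonants are /ʒ/, /d/; each receives one epenthetic vowel.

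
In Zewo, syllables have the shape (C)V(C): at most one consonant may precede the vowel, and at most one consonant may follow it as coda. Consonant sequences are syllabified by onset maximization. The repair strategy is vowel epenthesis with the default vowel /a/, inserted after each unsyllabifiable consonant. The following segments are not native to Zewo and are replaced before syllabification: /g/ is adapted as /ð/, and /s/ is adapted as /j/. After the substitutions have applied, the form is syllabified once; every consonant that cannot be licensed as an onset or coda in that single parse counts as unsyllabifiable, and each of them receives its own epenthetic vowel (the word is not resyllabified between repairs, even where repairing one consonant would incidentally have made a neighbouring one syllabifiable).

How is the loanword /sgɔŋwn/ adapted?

Substitution: /s/ → /j/, /g/ → /ð/, giving /jðɔŋwn/.
The consonants /j/, /w/, /n/ cannot be parsed into a legal (C)V(C) syllable (at most one coda consonant is licensed; onsets are limited to one consonant).
Each unlicensed consonant becomes the onset of a new syllable: /j/ → /ja/, /w/ → /wa/, /n/ → /na/.

jaðɔŋwana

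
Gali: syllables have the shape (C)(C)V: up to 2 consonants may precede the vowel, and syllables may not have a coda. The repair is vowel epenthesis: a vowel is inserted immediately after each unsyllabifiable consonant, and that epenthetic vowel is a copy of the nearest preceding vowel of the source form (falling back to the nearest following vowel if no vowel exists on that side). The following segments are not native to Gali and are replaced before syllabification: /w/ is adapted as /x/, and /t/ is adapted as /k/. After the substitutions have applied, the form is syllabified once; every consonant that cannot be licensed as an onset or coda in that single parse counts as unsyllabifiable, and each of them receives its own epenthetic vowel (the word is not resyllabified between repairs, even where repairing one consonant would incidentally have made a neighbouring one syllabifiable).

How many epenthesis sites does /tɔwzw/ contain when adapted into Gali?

3

After substitution the input is /kɔxzx/.
The unsyllabifiable consonants are /x/, /z/, /x/; each receives one epenthetic vowel.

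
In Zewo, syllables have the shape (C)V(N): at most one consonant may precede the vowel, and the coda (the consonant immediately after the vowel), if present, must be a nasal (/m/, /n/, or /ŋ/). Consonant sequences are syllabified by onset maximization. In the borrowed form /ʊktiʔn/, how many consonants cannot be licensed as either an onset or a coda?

The consonants /k/, /ʔ/, /n/ cannot be parsed into a legal (C)V(N) syllable (only a nasal (/m/, /n/, or /ŋ/) is licensed in coda position; onsets are limited to one consonant).

3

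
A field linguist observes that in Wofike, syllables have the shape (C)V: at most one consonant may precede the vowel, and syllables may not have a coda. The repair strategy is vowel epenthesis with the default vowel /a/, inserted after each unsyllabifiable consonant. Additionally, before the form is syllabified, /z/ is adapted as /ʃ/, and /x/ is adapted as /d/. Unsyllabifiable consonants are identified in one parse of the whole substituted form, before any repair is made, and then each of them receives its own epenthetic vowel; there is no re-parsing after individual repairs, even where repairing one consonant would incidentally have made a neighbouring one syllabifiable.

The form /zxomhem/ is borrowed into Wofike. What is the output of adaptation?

ʃadomahema

Substitution: /z/ → /ʃ/, /x/ → /d/, giving /ʃdomhem/.
Syllabifying with onset maximization leaves /ʃ/, /m/, /m/ stranded (no codas are permitted; onsets are limited to one consonant).
Epenthesis after each stranded consonant: /ʃ/ → /ʃa/, /m/ → /ma/, /m/ → /ma/.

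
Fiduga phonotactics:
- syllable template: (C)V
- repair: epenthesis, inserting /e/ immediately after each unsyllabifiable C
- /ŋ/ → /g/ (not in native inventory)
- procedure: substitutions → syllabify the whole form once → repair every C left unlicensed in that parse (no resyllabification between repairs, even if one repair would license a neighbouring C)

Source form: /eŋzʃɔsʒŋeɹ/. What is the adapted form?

Substitution: /ŋ/ → /g/, giving /egzʃɔsʒgeɹ/.
Under (C)V, the unsyllabifiable consonants are /g/, /z/, /s/, /ʒ/, /ɹ/ (no codas are permitted; onsets are limited to one consonant).
Inserting the epenthetic vowel yields /g/ → /ge/, /z/ → /ze/, /s/ → /se/, /ʒ/ → /ʒe/, /ɹ/ → /ɹe/.

egezeʃɔseʒegeɹe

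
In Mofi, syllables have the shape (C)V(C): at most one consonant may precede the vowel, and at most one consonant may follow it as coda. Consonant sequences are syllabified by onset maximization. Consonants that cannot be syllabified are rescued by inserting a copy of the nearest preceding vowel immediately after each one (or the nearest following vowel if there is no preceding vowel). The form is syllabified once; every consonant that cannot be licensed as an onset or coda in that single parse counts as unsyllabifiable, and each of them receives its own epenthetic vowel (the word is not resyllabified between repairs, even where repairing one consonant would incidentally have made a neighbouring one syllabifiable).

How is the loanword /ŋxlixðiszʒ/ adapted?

ŋixilixðisziʒi

Under (C)V(C), the unsyllabifiable consonants are /ŋ/, /x/, /z/, /ʒ/ (at most one coda consonant is licensed; onsets are limited to one consonant).
Each unlicensed consonant becomes the onset of a new syllable: /ŋ/ → /ŋi/, /x/ → /xi/, /z/ → /zi/, /ʒ/ → /ʒi/.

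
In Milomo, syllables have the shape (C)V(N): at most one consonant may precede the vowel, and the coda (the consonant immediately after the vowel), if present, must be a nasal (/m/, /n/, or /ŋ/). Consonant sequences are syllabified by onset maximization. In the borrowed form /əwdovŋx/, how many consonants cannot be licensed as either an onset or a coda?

4

The consonants /w/, /v/, /ŋ/, /x/ cannot be parsed into a legal (C)V(N) syllable (only a nasal (/m/, /n/, or /ŋ/) is licensed in coda position; onsets are limited to one consonant).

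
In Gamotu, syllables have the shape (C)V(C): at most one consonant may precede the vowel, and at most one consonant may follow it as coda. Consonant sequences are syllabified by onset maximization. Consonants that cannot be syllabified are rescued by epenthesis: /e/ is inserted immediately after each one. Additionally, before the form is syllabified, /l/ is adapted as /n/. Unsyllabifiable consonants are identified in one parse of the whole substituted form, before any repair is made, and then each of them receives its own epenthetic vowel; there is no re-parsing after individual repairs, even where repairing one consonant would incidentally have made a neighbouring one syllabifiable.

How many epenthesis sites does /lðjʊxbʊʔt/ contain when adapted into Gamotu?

3

After substitution the input is /nðjʊxbʊʔt/.
The unsyllabifiable consonants are /n/, /ð/, /t/; each receives one epenthetic vowel.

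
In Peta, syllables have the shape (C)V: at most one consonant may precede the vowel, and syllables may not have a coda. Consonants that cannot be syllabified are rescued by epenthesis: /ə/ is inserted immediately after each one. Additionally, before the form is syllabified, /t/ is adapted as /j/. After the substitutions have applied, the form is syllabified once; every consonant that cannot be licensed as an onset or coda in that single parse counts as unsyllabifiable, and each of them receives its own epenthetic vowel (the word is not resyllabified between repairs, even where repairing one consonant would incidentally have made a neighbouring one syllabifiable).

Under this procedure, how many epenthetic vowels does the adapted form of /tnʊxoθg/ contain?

3

After substitution the input is /jnʊxoθg/.
The unsyllabifiable consonants are /j/, /θ/, /g/; each receives one epenthetic vowel.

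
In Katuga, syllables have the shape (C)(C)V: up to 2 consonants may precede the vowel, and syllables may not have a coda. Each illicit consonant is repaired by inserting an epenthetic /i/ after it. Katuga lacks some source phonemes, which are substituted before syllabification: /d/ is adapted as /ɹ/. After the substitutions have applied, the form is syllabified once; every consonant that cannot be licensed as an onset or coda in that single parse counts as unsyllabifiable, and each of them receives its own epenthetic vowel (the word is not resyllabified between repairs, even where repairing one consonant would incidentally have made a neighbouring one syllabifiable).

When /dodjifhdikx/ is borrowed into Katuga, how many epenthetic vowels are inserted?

3

After substitution the input is /ɹoɹjifhɹikx/.
The unsyllabifiable consonants are /f/, /k/, /x/; each receives one epenthetic vowel.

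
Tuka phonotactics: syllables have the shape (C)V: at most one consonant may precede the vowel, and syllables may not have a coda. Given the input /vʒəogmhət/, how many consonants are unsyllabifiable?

The consonants /v/, /g/, /m/, /t/ cannot be parsed into a legal (C)V syllable (no codas are permitted; onsets are limited to one consonant).

4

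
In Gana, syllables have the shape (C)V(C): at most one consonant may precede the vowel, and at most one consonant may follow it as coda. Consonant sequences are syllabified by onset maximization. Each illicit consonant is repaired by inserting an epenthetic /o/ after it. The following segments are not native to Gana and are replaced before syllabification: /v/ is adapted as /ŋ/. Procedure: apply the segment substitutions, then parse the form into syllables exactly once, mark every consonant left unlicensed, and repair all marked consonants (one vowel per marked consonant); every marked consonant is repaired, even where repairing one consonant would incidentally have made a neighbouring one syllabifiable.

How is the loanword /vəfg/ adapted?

Substitution: /v/ → /ŋ/, giving /ŋəfg/.
Syllabifying with onset maximization leaves /g/ stranded (at most one coda consonant is licensed; onsets are limited to one consonant).
Inserting the epenthetic vowel yields /g/ → /go/.

ŋəfgo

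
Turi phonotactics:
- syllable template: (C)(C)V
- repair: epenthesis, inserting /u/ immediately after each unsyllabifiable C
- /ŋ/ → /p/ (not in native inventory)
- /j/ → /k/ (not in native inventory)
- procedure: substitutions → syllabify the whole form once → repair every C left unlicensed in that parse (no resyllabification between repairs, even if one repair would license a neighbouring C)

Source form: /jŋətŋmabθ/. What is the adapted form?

Substitution: /j/ → /k/, /ŋ/ → /p/, giving /kpətpmabθ/.
Syllabifying with onset maximization leaves /t/, /b/, /θ/ stranded (no codas are permitted; onsets may contain at most 2 consonants).
Inserting the epenthetic vowel yields /t/ → /tu/, /b/ → /bu/, /θ/ → /θu/.

kpətupmabuθu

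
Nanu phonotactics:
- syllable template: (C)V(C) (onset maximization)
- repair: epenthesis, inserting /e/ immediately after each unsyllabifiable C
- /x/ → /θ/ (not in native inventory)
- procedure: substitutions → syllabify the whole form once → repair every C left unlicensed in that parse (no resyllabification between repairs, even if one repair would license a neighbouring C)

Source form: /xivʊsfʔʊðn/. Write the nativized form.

θivʊsfeʔʊðne

Substitution: /x/ → /θ/, giving /θivʊsfʔʊðn/.
Syllabifying with onset maximization leaves /f/, /n/ stranded (at most one coda consonant is licensed; onsets are limited to one consonant).
Inserting the epenthetic vowel yields /f/ → /fe/, /n/ → /ne/.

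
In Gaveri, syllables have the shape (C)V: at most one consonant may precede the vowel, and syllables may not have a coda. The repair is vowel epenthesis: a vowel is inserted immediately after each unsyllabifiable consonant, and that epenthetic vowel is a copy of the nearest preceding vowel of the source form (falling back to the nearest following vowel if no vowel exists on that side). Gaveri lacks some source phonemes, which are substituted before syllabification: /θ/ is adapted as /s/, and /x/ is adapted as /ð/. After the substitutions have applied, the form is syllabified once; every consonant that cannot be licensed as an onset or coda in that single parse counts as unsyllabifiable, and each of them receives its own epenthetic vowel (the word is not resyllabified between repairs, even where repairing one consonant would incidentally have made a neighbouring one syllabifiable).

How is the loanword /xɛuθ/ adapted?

Substitution: /x/ → /ð/, /θ/ → /s/, giving /ðɛus/.
Under (C)V, the unsyllabifiable consonants are /s/ (no codas are permitted; onsets are limited to one consonant).
Epenthesis after each stranded consonant: /s/ → /su/.

ðɛusu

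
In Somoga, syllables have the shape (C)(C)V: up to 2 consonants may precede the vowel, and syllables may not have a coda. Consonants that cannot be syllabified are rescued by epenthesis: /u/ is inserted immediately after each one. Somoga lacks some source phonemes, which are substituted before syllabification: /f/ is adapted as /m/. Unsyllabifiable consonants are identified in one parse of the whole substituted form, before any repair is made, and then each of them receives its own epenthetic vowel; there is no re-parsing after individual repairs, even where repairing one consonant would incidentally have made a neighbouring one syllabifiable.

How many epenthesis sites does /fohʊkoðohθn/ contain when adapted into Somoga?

3

After substitution the input is /mohʊkoðohθn/.
The unsyllabifiable consonants are /h/, /θ/, /n/; each receives one epenthetic vowel.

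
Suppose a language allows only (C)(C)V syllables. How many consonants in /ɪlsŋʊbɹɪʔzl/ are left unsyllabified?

Under (C)(C)V, the unsyllabifiable consonants are /l/, /ʔ/, /z/, /l/ (no codas are permitted; onsets may contain at most 2 consonants).

4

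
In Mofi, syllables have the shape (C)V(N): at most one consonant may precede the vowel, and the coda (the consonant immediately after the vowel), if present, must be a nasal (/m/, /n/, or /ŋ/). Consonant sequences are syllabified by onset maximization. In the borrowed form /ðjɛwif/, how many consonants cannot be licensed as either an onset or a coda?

2

Under (C)V(N), the unsyllabifiable consonants are /ð/, /f/ (only a nasal (/m/, /n/, or /ŋ/) is licensed in coda position; onsets are limited to one consonant).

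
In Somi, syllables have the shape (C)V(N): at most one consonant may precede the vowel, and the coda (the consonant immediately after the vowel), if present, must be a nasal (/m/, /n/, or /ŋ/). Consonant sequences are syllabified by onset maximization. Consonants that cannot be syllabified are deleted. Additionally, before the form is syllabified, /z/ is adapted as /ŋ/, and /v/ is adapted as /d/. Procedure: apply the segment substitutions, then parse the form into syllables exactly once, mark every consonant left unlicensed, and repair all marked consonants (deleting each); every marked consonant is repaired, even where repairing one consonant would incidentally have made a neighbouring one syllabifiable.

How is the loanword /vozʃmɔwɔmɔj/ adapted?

doŋmɔwɔmɔ

Substitution: /v/ → /d/, /z/ → /ŋ/, giving /doŋʃmɔwɔmɔj/.
The consonants /ʃ/, /j/ cannot be parsed into a legal (C)V(N) syllable (only a nasal (/m/, /n/, or /ŋ/) is licensed in coda position; onsets are limited to one consonant).
Deleting the stranded consonants removes /ʃ/, /j/.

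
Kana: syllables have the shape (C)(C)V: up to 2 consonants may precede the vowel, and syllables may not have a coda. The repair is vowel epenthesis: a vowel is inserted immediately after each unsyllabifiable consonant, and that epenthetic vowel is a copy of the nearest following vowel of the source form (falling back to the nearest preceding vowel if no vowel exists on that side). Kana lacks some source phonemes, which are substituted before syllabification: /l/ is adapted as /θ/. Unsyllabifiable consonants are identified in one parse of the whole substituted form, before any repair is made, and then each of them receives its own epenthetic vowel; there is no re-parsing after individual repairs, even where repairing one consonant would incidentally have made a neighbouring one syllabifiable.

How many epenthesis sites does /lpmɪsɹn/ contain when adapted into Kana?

After substitution the input is /θpmɪsɹn/.
The unsyllabifiable consonants are /θ/, /s/, /ɹ/, /n/; each receives one epenthetic vowel.

4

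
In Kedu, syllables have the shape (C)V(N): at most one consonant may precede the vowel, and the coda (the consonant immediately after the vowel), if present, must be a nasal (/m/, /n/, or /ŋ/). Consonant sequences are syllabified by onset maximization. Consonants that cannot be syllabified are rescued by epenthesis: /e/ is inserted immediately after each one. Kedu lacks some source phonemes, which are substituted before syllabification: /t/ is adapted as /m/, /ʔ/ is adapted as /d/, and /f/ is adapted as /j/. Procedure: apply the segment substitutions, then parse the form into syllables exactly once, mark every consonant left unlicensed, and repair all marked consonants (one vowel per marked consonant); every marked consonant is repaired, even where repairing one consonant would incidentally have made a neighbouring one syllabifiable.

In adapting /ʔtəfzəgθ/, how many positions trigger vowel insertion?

After substitution the input is /dməjzəgθ/.
The unsyllabifiable consonants are /d/, /j/, /g/, /θ/; each receives one epenthetic vowel.

4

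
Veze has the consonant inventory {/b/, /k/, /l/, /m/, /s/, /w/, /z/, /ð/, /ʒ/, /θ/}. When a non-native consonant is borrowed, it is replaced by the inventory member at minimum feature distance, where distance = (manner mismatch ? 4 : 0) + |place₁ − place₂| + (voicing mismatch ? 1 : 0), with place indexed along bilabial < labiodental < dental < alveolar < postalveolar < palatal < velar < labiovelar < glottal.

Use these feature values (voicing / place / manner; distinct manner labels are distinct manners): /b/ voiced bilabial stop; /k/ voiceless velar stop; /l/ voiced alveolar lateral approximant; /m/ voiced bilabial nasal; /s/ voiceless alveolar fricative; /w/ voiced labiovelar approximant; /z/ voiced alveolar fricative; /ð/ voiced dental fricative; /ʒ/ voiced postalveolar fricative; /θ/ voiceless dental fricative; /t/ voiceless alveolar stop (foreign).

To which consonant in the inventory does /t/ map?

/k/ is closest: same manner (stop), place distance 3 (alveolar→velar), same voicing; total 3. Next closest is /b/ at distance 4.

k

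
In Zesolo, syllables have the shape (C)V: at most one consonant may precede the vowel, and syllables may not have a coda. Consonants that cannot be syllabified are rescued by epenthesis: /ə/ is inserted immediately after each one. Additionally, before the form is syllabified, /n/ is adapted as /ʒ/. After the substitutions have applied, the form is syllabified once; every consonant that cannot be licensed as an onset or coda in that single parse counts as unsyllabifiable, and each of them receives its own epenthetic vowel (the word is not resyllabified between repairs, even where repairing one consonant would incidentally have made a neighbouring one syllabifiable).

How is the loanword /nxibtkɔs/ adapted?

Substitution: /n/ → /ʒ/, giving /ʒxibtkɔs/.
The consonants /ʒ/, /b/, /t/, /s/ cannot be parsed into a legal (C)V syllable (no codas are permitted; onsets are limited to one consonant).
Each unlicensed consonant becomes the onset of a new syllable: /ʒ/ → /ʒə/, /b/ → /bə/, /t/ → /tə/, /s/ → /sə/.

ʒəxibətəkɔsə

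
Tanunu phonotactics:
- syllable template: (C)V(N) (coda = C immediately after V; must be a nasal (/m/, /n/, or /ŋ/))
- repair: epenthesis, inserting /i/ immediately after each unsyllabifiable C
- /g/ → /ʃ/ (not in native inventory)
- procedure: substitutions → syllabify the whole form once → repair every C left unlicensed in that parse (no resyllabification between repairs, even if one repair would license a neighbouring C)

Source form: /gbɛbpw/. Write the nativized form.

Substitution: /g/ → /ʃ/, giving /ʃbɛbpw/.
Syllabifying with onset maximization leaves /ʃ/, /b/, /p/, /w/ stranded (only a nasal (/m/, /n/, or /ŋ/) is licensed in coda position; onsets are limited to one consonant).
Each unlicensed consonant becomes the onset of a new syllable: /ʃ/ → /ʃi/, /b/ → /bi/, /p/ → /pi/, /w/ → /wi/.

ʃibɛbipiwi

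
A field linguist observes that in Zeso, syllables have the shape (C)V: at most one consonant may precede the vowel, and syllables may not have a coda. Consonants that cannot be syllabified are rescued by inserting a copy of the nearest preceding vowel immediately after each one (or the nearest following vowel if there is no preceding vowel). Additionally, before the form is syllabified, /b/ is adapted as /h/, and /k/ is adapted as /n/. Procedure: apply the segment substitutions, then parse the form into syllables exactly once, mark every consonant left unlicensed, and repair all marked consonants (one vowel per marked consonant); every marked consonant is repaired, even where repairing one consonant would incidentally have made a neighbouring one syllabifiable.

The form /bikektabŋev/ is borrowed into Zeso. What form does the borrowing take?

hinenetahaŋeve

Substitution: /b/ → /h/, /k/ → /n/, giving /hinentahŋev/.
The consonants /n/, /h/, /v/ cannot be parsed into a legal (C)V syllable (no codas are permitted; onsets are limited to one consonant).
Inserting the epenthetic vowel yields /n/ → /ne/, /h/ → /ha/, /v/ → /ve/.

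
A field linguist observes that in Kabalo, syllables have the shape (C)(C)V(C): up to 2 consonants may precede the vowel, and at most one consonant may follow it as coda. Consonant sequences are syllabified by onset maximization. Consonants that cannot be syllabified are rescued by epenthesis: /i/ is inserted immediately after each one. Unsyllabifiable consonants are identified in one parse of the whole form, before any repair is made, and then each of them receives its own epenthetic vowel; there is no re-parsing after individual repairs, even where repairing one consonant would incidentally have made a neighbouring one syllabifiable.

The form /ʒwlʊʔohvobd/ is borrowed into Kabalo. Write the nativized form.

The consonants /ʒ/, /d/ cannot be parsed into a legal (C)(C)V(C) syllable (at most one coda consonant is licensed; onsets may contain at most 2 consonants).
Inserting the epenthetic vowel yields /ʒ/ → /ʒi/, /d/ → /di/.

ʒiwlʊʔohvobdi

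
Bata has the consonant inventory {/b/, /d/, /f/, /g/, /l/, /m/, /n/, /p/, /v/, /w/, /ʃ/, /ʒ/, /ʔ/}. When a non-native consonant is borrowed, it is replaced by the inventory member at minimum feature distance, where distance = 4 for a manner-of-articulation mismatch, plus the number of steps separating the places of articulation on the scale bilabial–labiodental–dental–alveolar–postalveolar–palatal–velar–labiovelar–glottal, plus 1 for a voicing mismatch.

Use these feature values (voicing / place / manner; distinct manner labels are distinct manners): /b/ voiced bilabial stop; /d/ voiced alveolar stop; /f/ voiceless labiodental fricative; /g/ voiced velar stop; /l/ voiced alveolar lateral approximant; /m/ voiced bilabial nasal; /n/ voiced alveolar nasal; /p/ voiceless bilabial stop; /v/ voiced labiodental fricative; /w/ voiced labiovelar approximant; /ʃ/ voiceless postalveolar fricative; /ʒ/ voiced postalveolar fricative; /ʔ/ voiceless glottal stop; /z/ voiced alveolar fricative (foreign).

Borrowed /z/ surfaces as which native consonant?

/ʒ/ is closest: same manner (fricative), place distance 1 (alveolar→postalveolar), same voicing; total 1. Next closest is /v/ at distance 2.

ʒ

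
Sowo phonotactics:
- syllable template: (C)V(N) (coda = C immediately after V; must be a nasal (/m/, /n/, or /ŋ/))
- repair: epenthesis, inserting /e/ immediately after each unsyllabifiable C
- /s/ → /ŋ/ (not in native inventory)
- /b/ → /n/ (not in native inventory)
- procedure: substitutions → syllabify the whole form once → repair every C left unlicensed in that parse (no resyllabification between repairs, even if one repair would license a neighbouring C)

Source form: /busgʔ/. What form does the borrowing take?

Substitution: /b/ → /n/, /s/ → /ŋ/, giving /nuŋgʔ/.
The consonants /g/, /ʔ/ cannot be parsed into a legal (C)V(N) syllable (only a nasal (/m/, /n/, or /ŋ/) is licensed in coda position; onsets are limited to one consonant).
Inserting the epenthetic vowel yields /g/ → /ge/, /ʔ/ → /ʔe/.

nuŋgeʔe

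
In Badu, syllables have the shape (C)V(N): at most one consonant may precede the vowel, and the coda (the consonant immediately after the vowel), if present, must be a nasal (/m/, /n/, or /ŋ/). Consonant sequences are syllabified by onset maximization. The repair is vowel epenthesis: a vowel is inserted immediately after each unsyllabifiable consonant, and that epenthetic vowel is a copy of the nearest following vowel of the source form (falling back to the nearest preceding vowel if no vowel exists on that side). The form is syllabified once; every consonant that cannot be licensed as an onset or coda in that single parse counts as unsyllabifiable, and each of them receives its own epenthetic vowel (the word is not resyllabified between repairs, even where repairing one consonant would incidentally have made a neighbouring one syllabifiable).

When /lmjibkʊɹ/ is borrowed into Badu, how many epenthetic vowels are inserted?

4

The unsyllabifiable consonants are /l/, /m/, /b/, /ɹ/; each receives one epenthetic vowel.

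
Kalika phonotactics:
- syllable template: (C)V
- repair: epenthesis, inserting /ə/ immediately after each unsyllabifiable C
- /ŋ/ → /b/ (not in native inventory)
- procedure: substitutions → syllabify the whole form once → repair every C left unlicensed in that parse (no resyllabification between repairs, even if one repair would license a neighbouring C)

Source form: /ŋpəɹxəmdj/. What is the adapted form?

bəpəɹəxəmədəjə

Substitution: /ŋ/ → /b/, giving /bpəɹxəmdj/.
Syllabifying with onset maximization leaves /b/, /ɹ/, /m/, /d/, /j/ stranded (no codas are permitted; onsets are limited to one consonant).
Epenthesis after each stranded consonant: /b/ → /bə/, /ɹ/ → /ɹə/, /m/ → /mə/, /d/ → /də/, /j/ → /jə/.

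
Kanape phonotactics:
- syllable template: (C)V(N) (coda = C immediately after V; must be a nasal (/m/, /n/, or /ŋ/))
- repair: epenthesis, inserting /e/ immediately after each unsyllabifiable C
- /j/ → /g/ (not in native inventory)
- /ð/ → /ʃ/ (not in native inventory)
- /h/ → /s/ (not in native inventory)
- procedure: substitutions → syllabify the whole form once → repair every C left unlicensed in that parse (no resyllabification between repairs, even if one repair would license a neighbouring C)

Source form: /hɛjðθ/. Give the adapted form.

Substitution: /h/ → /s/, /j/ → /g/, /ð/ → /ʃ/, giving /sɛgʃθ/.
Under (C)V(N), the unsyllabifiable consonants are /g/, /ʃ/, /θ/ (only a nasal (/m/, /n/, or /ŋ/) is licensed in coda position; onsets are limited to one consonant).
Inserting the epenthetic vowel yields /g/ → /ge/, /ʃ/ → /ʃe/, /θ/ → /θe/.

sɛgeʃeθe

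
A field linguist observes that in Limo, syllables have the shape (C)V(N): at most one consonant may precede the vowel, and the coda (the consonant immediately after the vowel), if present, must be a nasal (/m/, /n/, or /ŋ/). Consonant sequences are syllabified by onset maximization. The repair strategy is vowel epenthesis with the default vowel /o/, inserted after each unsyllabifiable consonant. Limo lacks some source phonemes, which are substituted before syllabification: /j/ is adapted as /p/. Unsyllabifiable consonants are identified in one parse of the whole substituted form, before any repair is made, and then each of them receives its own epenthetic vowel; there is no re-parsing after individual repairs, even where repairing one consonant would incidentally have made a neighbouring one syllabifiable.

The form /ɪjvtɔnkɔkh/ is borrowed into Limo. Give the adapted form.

Substitution: /j/ → /p/, giving /ɪpvtɔnkɔkh/.
The consonants /p/, /v/, /k/, /h/ cannot be parsed into a legal (C)V(N) syllable (only a nasal (/m/, /n/, or /ŋ/) is licensed in coda position; onsets are limited to one consonant).
Each unlicensed consonant becomes the onset of a new syllable: /p/ → /po/, /v/ → /vo/, /k/ → /ko/, /h/ → /ho/.

ɪpovotɔnkɔkoho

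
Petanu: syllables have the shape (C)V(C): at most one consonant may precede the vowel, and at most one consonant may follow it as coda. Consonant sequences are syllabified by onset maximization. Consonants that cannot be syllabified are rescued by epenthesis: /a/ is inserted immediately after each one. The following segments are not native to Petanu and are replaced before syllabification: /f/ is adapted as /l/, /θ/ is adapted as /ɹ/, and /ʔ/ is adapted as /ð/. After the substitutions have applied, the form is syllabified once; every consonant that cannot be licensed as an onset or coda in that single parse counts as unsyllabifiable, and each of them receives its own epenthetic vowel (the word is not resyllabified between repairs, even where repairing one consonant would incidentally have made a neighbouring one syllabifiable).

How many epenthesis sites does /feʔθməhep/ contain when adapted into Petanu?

1

After substitution the input is /leðɹməhep/.
The unsyllabifiable consonants are /ɹ/; each receives one epenthetic vowel.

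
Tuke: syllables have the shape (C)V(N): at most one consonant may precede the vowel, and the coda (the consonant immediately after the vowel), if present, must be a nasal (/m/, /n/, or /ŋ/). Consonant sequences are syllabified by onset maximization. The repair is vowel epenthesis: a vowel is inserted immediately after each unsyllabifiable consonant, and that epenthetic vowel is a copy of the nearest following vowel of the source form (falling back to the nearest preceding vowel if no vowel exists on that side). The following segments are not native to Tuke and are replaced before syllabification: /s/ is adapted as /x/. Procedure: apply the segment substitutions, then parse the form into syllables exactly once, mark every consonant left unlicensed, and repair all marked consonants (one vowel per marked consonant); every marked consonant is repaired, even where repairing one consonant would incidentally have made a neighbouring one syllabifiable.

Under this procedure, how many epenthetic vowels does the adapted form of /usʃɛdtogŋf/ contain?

After substitution the input is /uxʃɛdtogŋf/.
The unsyllabifiable consonants are /x/, /d/, /g/, /ŋ/, /f/; each receives one epenthetic vowel.

5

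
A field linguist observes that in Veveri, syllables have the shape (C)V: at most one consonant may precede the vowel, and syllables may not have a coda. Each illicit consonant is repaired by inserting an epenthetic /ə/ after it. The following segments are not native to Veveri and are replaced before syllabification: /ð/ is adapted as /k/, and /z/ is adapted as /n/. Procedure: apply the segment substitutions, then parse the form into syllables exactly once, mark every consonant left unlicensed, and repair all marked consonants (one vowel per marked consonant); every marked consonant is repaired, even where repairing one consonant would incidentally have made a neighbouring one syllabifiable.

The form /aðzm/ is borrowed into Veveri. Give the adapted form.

Substitution: /ð/ → /k/, /z/ → /n/, giving /aknm/.
Under (C)V, the unsyllabifiable consonants are /k/, /n/, /m/ (no codas are permitted; onsets are limited to one consonant).
Inserting the epenthetic vowel yields /k/ → /kə/, /n/ → /nə/, /m/ → /mə/.

akənəmə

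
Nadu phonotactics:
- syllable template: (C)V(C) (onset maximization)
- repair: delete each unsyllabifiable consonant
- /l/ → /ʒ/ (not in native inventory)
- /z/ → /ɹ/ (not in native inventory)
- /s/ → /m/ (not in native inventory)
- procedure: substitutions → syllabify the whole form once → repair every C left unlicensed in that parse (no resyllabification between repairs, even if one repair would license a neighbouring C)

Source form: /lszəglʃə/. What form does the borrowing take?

ɹəgʃə

Substitution: /l/ → /ʒ/, /s/ → /m/, /z/ → /ɹ/, giving /ʒmɹəgʒʃə/.
Under (C)V(C), the unsyllabifiable consonants are /ʒ/, /m/, /ʒ/ (at most one coda consonant is licensed; onsets are limited to one consonant).
Deleting the stranded consonants removes /ʒ/, /m/, /ʒ/.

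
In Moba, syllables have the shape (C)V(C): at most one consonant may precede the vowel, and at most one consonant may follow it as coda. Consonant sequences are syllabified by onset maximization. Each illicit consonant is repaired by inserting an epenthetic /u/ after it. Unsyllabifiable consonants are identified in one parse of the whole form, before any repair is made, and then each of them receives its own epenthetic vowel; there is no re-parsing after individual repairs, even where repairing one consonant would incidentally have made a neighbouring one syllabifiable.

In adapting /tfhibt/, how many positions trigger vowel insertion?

The unsyllabifiable consonants are /t/, /f/, /t/; each receives one epenthetic vowel.

3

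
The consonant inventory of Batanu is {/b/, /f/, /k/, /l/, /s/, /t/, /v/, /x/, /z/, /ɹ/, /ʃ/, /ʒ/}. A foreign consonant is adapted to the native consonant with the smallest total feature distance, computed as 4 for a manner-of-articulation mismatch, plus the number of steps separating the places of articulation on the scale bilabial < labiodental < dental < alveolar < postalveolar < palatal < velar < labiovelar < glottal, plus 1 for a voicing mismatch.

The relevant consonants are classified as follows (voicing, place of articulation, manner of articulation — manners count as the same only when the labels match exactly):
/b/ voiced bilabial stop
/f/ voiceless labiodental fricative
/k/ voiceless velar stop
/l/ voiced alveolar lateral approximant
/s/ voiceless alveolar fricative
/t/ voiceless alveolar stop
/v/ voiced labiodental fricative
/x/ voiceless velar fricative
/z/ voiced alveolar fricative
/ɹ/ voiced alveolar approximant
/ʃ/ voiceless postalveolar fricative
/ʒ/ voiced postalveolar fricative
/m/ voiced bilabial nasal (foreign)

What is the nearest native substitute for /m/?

/b/ is closest: manner differs (nasal→stop, +4), place distance 0 (bilabial→bilabial), same voicing; total 4. Next closest is /v/ at distance 5.

b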